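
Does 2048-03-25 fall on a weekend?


Anchor: Jan 1, 2048. With p = 2048 - 1 = 2047: (p + p//4 - p//100 + p//400) mod 7 = (2047 + 511 - 20 + 5) mod 7 = 2543 mod 7 = 2 -> Wednesday (Mon=0 ... Sun=6)
Day of year: 85; offset = 84
Weekday index = (2 + 84) mod 7 = 2 -> Wednesday
Weekend days: Saturday, Sunday

No


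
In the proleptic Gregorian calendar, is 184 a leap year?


Gregorian leap year rule: divisible by 4, but not by 100, unless also by 400.
184 is divisible by 4 but not 100 -> leap year

Yes


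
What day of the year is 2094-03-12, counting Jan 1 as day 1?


Date: March 12, 2094
Days in months 1 through 2: 59
Plus 12 days in March

Day of year: 71


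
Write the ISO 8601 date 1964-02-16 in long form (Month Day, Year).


ISO 1964-02-16 parses as year=1964, month=02, day=16
Month 2 -> February

February 16, 1964


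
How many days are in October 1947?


October 1947

31 days


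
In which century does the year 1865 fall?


Century = (year - 1) // 100 + 1
= (1865 - 1) // 100 + 1
= 1864 // 100 + 1
= 18 + 1

19th century


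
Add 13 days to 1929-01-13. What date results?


Start: 1929-01-13, add 13 days
January 1929 has 31 days; 13 + 13 = 26 stays within January

Result: 1929-01-26


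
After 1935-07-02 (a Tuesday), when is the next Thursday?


Current: Tuesday
Target: Thursday
Days ahead: 2

Next Thursday: 1935-07-04


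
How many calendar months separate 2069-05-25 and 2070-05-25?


From May 2069 to May 2070
1 year * 12 = 12 months = 12

12 months


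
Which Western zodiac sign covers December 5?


Date: December 5
Conventional tropical zodiac dates: Sagittarius from November 22 onward; Capricorn starts December 22
December 5 falls within the Sagittarius range

Sagittarius


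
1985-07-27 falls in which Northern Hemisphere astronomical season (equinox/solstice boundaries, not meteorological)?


Date: July 27
Astronomical Summer (approx.; exact equinox/solstice day varies by year): June 21 to September 21
July 27 falls within the Summer window

Summer


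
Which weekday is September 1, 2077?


Target: September 1, 2077
Anchor: Jan 1, 2077. With p = 2077 - 1 = 2076: (p + p//4 - p//100 + p//400) mod 7 = (2076 + 519 - 20 + 5) mod 7 = 2580 mod 7 = 4 -> Friday (Mon=0 ... Sun=6)
Days before September (Jan-Aug): 243 days
Weekday index = (4 + 243) mod 7 = 2

Wednesday


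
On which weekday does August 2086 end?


August 2086 has 31 days
Anchor: Jan 1, 2086. With p = 2086 - 1 = 2085: (p + p//4 - p//100 + p//400) mod 7 = (2085 + 521 - 20 + 5) mod 7 = 2591 mod 7 = 1 -> Tuesday (Mon=0 ... Sun=6)
Days before August (Jan-Jul): 212; August 1 index = (1 + 212) mod 7 = 3 -> Thursday
Last day offset: 31 - 1 = 30 days
Weekday index = (3 + 30) mod 7 = 5

Saturday, August 31


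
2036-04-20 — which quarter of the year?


Month: April (month 4)
Q1: Jan-Mar, Q2: Apr-Jun, Q3: Jul-Sep, Q4: Oct-Dec

Q2


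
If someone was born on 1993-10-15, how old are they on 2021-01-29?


Birth: 1993-10-15
Reference: 2021-01-29
Year difference: 2021 - 1993 = 28
Birthday not yet reached in 2021, subtract 1

27 years old


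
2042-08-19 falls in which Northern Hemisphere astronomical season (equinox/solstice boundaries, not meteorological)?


Date: August 19
Astronomical Summer (approx.; exact equinox/solstice day varies by year): June 21 to September 21
August 19 falls within the Summer window

Summer


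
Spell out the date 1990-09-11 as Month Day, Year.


ISO 1990-09-11 parses as year=1990, month=09, day=11
Month 9 -> September

September 11, 1990


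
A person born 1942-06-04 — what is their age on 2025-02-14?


Birth: 1942-06-04
Reference: 2025-02-14
Year difference: 2025 - 1942 = 83
Birthday not yet reached in 2025, subtract 1

82 years old


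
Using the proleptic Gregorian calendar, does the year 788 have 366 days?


Gregorian leap year rule: divisible by 4, but not by 100, unless also by 400.
788 is divisible by 4 but not 100 -> leap year

Yes


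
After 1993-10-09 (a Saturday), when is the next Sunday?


Current: Saturday
Target: Sunday
Days ahead: 1

Next Sunday: 1993-10-10


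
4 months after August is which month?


August is month 8
8 + 4 = 12

December


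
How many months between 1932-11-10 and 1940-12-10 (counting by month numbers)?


From November 1932 to December 1940
8 years * 12 = 96 months, plus 1 month = 97

97 months


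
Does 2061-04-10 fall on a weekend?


Anchor: Jan 1, 2061. With p = 2061 - 1 = 2060: (p + p//4 - p//100 + p//400) mod 7 = (2060 + 515 - 20 + 5) mod 7 = 2560 mod 7 = 5 -> Saturday (Mon=0 ... Sun=6)
Day of year: 100; offset = 99
Weekday index = (5 + 99) mod 7 = 6 -> Sunday
Weekend days: Saturday, Sunday

Yes


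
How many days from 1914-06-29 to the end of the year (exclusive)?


Day of year: 180 of 365
Remaining = 365 - 180

185 days


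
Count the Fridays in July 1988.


July 1988 has 31 days
Anchor: Jan 1, 1988. With p = 1988 - 1 = 1987: (p + p//4 - p//100 + p//400) mod 7 = (1987 + 496 - 19 + 4) mod 7 = 2468 mod 7 = 4 -> Friday (Mon=0 ... Sun=6)
Days before July (Jan-Jun): 182; July 1 index = (4 + 182) mod 7 = 4 -> Friday
First Friday is July 1
Fridays: 1, 8, 15, 22, 29

5 Fridays


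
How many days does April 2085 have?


April 2085

30 days


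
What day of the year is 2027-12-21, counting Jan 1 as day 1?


Date: December 21, 2027
Days in months 1 through 11: 334
Plus 21 days in December

Day of year: 355


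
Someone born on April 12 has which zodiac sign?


Date: April 12
Conventional tropical zodiac dates: Aries from March 21 onward; Taurus starts April 20
April 12 falls within the Aries range

Aries


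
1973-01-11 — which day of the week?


Date: January 11, 1973
Anchor: Jan 1, 1973. With p = 1973 - 1 = 1972: (p + p//4 - p//100 + p//400) mod 7 = (1972 + 493 - 19 + 4) mod 7 = 2450 mod 7 = 0 -> Monday (Mon=0 ... Sun=6)
Days into year = 11 - 1 = 10
Weekday index = (0 + 10) mod 7 = 3

Day of the week: Thursday


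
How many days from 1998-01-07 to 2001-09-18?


From 1998-01-07 to 2001-09-18
1998-01-07: day of year = 7
2001-09-18: days before September = 31 + 28 + 31 + 30 + 31 + 30 + 31 + 31 = 243 (2001 is not a leap year); day of year = 243 + 18 = 261
Rest of 1998: 365 - 7 = 358
Full years 1999 (365), 2000 (366): 731
Total = 358 + 731 + 261 = 1350

1350 days


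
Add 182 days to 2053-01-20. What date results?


Start: 2053-01-20, add 182 days
January 2053 has 31 days: 31 - 20 = 11 days to January 31 -> 171 left
February 2053 has 28 days -> 143 left
March 2053 has 31 days -> 112 left
April 2053 has 30 days -> 82 left
May 2053 has 31 days -> 51 left
June 2053 has 30 days -> 21 left
July 2053: 21 <= 31 -> lands on July 21

Result: 2053-07-21


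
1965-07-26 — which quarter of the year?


Month: July (month 7)
Q1: Jan-Mar, Q2: Apr-Jun, Q3: Jul-Sep, Q4: Oct-Dec

Q3


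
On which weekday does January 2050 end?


January 2050 has 31 days
Anchor: Jan 1, 2050. With p = 2050 - 1 = 2049: (p + p//4 - p//100 + p//400) mod 7 = (2049 + 512 - 20 + 5) mod 7 = 2546 mod 7 = 5 -> Saturday (Mon=0 ... Sun=6)
January 1 is the anchor itself -> Saturday
Last day offset: 31 - 1 = 30 days
Weekday index = (5 + 30) mod 7 = 0

Monday, January 31


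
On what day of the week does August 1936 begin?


Target: August 1, 1936
Anchor: Jan 1, 1936. With p = 1936 - 1 = 1935: (p + p//4 - p//100 + p//400) mod 7 = (1935 + 483 - 19 + 4) mod 7 = 2403 mod 7 = 2 -> Wednesday (Mon=0 ... Sun=6)
Days before August (Jan-Jul): 213 days
Weekday index = (2 + 213) mod 7 = 5

Saturday


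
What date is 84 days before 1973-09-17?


Start: 1973-09-17, subtract 84 days
Back 17 days from September 17 reaches August 31, 1973 -> 67 left
August 1973 has 31 days -> back to July 31, 1973 -> 36 left
July 1973 has 31 days -> back to June 30, 1973 -> 5 left
June 1973: 30 - 5 = 25 -> lands on June 25

Result: 1973-06-25


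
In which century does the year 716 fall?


Century = (year - 1) // 100 + 1
= (716 - 1) // 100 + 1
= 715 // 100 + 1
= 7 + 1

8th century


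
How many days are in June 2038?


June 2038

30 days


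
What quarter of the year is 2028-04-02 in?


Month: April (month 4)
Q1: Jan-Mar, Q2: Apr-Jun, Q3: Jul-Sep, Q4: Oct-Dec

Q2


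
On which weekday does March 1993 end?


March 1993 has 31 days
Anchor: Jan 1, 1993. With p = 1993 - 1 = 1992: (p + p//4 - p//100 + p//400) mod 7 = (1992 + 498 - 19 + 4) mod 7 = 2475 mod 7 = 4 -> Friday (Mon=0 ... Sun=6)
Days before March (Jan-Feb): 59; March 1 index = (4 + 59) mod 7 = 0 -> Monday
Last day offset: 31 - 1 = 30 days
Weekday index = (0 + 30) mod 7 = 2

Wednesday, March 31


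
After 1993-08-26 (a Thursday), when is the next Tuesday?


Current: Thursday
Target: Tuesday
Days ahead: 5

Next Tuesday: 1993-08-31


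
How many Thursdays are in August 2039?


August 2039 has 31 days
Anchor: Jan 1, 2039. With p = 2039 - 1 = 2038: (p + p//4 - p//100 + p//400) mod 7 = (2038 + 509 - 20 + 5) mod 7 = 2532 mod 7 = 5 -> Saturday (Mon=0 ... Sun=6)
Days before August (Jan-Jul): 212; August 1 index = (5 + 212) mod 7 = 0 -> Monday
First Thursday is August 4
Thursdays: 4, 11, 18, 25

4 Thursdays


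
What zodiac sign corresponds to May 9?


Date: May 9
Conventional tropical zodiac dates: Taurus from April 20 onward; Gemini starts May 21
May 9 falls within the Taurus range

Taurus


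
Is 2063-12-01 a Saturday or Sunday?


Anchor: Jan 1, 2063. With p = 2063 - 1 = 2062: (p + p//4 - p//100 + p//400) mod 7 = (2062 + 515 - 20 + 5) mod 7 = 2562 mod 7 = 0 -> Monday (Mon=0 ... Sun=6)
Day of year: 335; offset = 334
Weekday index = (0 + 334) mod 7 = 5 -> Saturday
Weekend days: Saturday, Sunday

Yes


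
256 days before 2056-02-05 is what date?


Start: 2056-02-05, subtract 256 days
Back 5 days from February 5 reaches January 31, 2056 -> 251 left
January 2056 has 31 days -> back to December 31, 2055 -> 220 left
December 2055 has 31 days -> back to November 30, 2055 -> 189 left
November 2055 has 30 days -> back to October 31, 2055 -> 159 left
October 2055 has 31 days -> back to September 30, 2055 -> 128 left
September 2055 has 30 days -> back to August 31, 2055 -> 98 left
August 2055 has 31 days -> back to July 31, 2055 -> 67 left
July 2055 has 31 days -> back to June 30, 2055 -> 36 left
June 2055 has 30 days -> back to May 31, 2055 -> 6 left
May 2055: 31 - 6 = 25 -> lands on May 25

Result: 2055-05-25


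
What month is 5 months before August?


August is month 8
8 - 5 = 3

March


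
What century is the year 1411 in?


Century = (year - 1) // 100 + 1
= (1411 - 1) // 100 + 1
= 1410 // 100 + 1
= 14 + 1

15th century


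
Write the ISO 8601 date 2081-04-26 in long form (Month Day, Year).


ISO 2081-04-26 parses as year=2081, month=04, day=26
Month 4 -> April

April 26, 2081


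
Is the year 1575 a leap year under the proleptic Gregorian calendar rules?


Gregorian leap year rule: divisible by 4, but not by 100, unless also by 400.
1575 is not divisible by 4 -> not a leap year

No


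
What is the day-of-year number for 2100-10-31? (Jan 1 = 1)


Date: October 31, 2100
Days in months 1 through 9: 273
Plus 31 days in October

Day of year: 304


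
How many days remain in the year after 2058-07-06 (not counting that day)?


Day of year: 187 of 365
Remaining = 365 - 187

178 days


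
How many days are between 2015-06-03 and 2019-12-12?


From 2015-06-03 to 2019-12-12
2015-06-03: days before June = 31 + 28 + 31 + 30 + 31 = 151 (2015 is not a leap year); day of year = 151 + 3 = 154
2019-12-12: days before December = 31 + 28 + 31 + 30 + 31 + 30 + 31 + 31 + 30 + 31 + 30 = 334 (2019 is not a leap year); day of year = 334 + 12 = 346
Rest of 2015: 365 - 154 = 211
Full years 2016 (366), 2017 (365), 2018 (365): 1096
Total = 211 + 1096 + 346 = 1653

1653 days


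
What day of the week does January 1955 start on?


Target: January 1, 1955
Anchor: Jan 1, 1955. With p = 1955 - 1 = 1954: (p + p//4 - p//100 + p//400) mod 7 = (1954 + 488 - 19 + 4) mod 7 = 2427 mod 7 = 5 -> Saturday (Mon=0 ... Sun=6)
Offset from anchor: 0 days
Weekday index = (5 + 0) mod 7 = 5

Saturday


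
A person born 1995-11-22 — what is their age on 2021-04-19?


Birth: 1995-11-22
Reference: 2021-04-19
Year difference: 2021 - 1995 = 26
Birthday not yet reached in 2021, subtract 1

25 years old


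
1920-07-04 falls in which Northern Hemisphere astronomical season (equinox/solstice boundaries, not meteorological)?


Date: July 4
Astronomical Summer (approx.; exact equinox/solstice day varies by year): June 21 to September 21
July 4 falls within the Summer window

Summer


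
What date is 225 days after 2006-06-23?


Start: 2006-06-23, add 225 days
June 2006 has 30 days: 30 - 23 = 7 days to June 30 -> 218 left
July 2006 has 31 days -> 187 left
August 2006 has 31 days -> 156 left
September 2006 has 30 days -> 126 left
October 2006 has 31 days -> 95 left
November 2006 has 30 days -> 65 left
December 2006 has 31 days -> 34 left
January 2007 has 31 days -> 3 left
February 2007: 3 <= 28 -> lands on February 3

Result: 2007-02-03


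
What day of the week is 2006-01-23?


Date: January 23, 2006
Anchor: Jan 1, 2006. With p = 2006 - 1 = 2005: (p + p//4 - p//100 + p//400) mod 7 = (2005 + 501 - 20 + 5) mod 7 = 2491 mod 7 = 6 -> Sunday (Mon=0 ... Sun=6)
Days into year = 23 - 1 = 22
Weekday index = (6 + 22) mod 7 = 0

Day of the week: Monday


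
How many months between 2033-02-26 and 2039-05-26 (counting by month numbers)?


From February 2033 to May 2039
6 years * 12 = 72 months, plus 3 months = 75

75 months


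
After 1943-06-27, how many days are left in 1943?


Day of year: 178 of 365
Remaining = 365 - 178

187 days


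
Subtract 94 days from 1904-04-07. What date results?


Start: 1904-04-07, subtract 94 days
Back 7 days from April 7 reaches March 31, 1904 -> 87 left
March 1904 has 31 days -> back to February 29, 1904 -> 56 left
February 1904 has 29 days -> back to January 31, 1904 -> 27 left
January 1904: 31 - 27 = 4 -> lands on January 4

Result: 1904-01-04


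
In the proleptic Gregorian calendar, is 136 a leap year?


Gregorian leap year rule: divisible by 4, but not by 100, unless also by 400.
136 is divisible by 4 but not 100 -> leap year

Yes


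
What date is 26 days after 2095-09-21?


Start: 2095-09-21, add 26 days
September 2095 has 30 days: 30 - 21 = 9 days to September 30 -> 17 left
October 2095: 17 <= 31 -> lands on October 17

Result: 2095-10-17


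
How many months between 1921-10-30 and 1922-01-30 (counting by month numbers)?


From October 1921 to January 1922
1 year * 12 = 12 months, minus 9 months = 3

3 months


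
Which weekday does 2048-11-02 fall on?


Date: November 2, 2048
Anchor: Jan 1, 2048. With p = 2048 - 1 = 2047: (p + p//4 - p//100 + p//400) mod 7 = (2047 + 511 - 20 + 5) mod 7 = 2543 mod 7 = 2 -> Wednesday (Mon=0 ... Sun=6)
Days before November (Jan-Oct): 305; offset = 305 + 2 - 1 = 306
Weekday index = (2 + 306) mod 7 = 0

Day of the week: Monday


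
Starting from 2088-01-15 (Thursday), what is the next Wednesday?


Current: Thursday
Target: Wednesday
Days ahead: 6

Next Wednesday: 2088-01-21


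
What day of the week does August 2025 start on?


Target: August 1, 2025
Anchor: Jan 1, 2025. With p = 2025 - 1 = 2024: (p + p//4 - p//100 + p//400) mod 7 = (2024 + 506 - 20 + 5) mod 7 = 2515 mod 7 = 2 -> Wednesday (Mon=0 ... Sun=6)
Days before August (Jan-Jul): 212 days
Weekday index = (2 + 212) mod 7 = 4

Friday


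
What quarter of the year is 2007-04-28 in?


Month: April (month 4)
Q1: Jan-Mar, Q2: Apr-Jun, Q3: Jul-Sep, Q4: Oct-Dec

Q2


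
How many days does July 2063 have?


July 2063

31 days


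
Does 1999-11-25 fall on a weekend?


Anchor: Jan 1, 1999. With p = 1999 - 1 = 1998: (p + p//4 - p//100 + p//400) mod 7 = (1998 + 499 - 19 + 4) mod 7 = 2482 mod 7 = 4 -> Friday (Mon=0 ... Sun=6)
Day of year: 329; offset = 328
Weekday index = (4 + 328) mod 7 = 3 -> Thursday
Weekend days: Saturday, Sunday

No


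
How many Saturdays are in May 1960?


May 1960 has 31 days
Anchor: Jan 1, 1960. With p = 1960 - 1 = 1959: (p + p//4 - p//100 + p//400) mod 7 = (1959 + 489 - 19 + 4) mod 7 = 2433 mod 7 = 4 -> Friday (Mon=0 ... Sun=6)
Days before May (Jan-Apr): 121; May 1 index = (4 + 121) mod 7 = 6 -> Sunday
First Saturday is May 7
Saturdays: 7, 14, 21, 28

4 Saturdays


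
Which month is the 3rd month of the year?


Month 3 of 12

March


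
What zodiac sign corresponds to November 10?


Date: November 10
Conventional tropical zodiac dates: Scorpio from October 23 onward; Sagittarius starts November 22
November 10 falls within the Scorpio range

Scorpio


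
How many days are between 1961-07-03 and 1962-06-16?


From 1961-07-03 to 1962-06-16
1961-07-03: days before July = 31 + 28 + 31 + 30 + 31 + 30 = 181 (1961 is not a leap year); day of year = 181 + 3 = 184
1962-06-16: days before June = 31 + 28 + 31 + 30 + 31 = 151 (1962 is not a leap year); day of year = 151 + 16 = 167
Rest of 1961: 365 - 184 = 181
Total = 181 + 167 = 348

348 days


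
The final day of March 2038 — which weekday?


March 2038 has 31 days
Anchor: Jan 1, 2038. With p = 2038 - 1 = 2037: (p + p//4 - p//100 + p//400) mod 7 = (2037 + 509 - 20 + 5) mod 7 = 2531 mod 7 = 4 -> Friday (Mon=0 ... Sun=6)
Days before March (Jan-Feb): 59; March 1 index = (4 + 59) mod 7 = 0 -> Monday
Last day offset: 31 - 1 = 30 days
Weekday index = (0 + 30) mod 7 = 2

Wednesday, March 31


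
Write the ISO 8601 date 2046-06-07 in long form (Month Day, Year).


ISO 2046-06-07 parses as year=2046, month=06, day=07
Month 6 -> June

June 7, 2046


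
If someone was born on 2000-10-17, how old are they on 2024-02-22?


Birth: 2000-10-17
Reference: 2024-02-22
Year difference: 2024 - 2000 = 24
Birthday not yet reached in 2024, subtract 1

23 years old


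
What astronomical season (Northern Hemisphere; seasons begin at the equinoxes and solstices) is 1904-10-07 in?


Date: October 7
Astronomical Autumn (approx.; exact equinox/solstice day varies by year): September 22 to December 20
October 7 falls within the Autumn window

Autumn


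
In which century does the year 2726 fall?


Century = (year - 1) // 100 + 1
= (2726 - 1) // 100 + 1
= 2725 // 100 + 1
= 27 + 1

28th century


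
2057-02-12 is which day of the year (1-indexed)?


Date: February 12, 2057
Days in months 1 through 1: 31
Plus 12 days in February

Day of year: 43


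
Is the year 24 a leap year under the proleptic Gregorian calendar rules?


Gregorian leap year rule: divisible by 4, but not by 100, unless also by 400.
24 is divisible by 4 but not 100 -> leap year

Yes


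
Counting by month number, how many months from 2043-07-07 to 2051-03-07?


From July 2043 to March 2051
8 years * 12 = 96 months, minus 4 months = 92

92 months


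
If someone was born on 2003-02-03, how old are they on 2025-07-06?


Birth: 2003-02-03
Reference: 2025-07-06
Year difference: 2025 - 2003 = 22

22 years old


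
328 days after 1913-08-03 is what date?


Start: 1913-08-03, add 328 days
August 1913 has 31 days: 31 - 3 = 28 days to August 31 -> 300 left
September 1913 has 30 days -> 270 left
October 1913 has 31 days -> 239 left
November 1913 has 30 days -> 209 left
December 1913 has 31 days -> 178 left
January 1914 has 31 days -> 147 left
February 1914 has 28 days -> 119 left
March 1914 has 31 days -> 88 left
April 1914 has 30 days -> 58 left
May 1914 has 31 days -> 27 left
June 1914: 27 <= 30 -> lands on June 27

Result: 1914-06-27


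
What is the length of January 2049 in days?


January 2049

31 days


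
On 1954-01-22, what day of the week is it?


Date: January 22, 1954
Anchor: Jan 1, 1954. With p = 1954 - 1 = 1953: (p + p//4 - p//100 + p//400) mod 7 = (1953 + 488 - 19 + 4) mod 7 = 2426 mod 7 = 4 -> Friday (Mon=0 ... Sun=6)
Days into year = 22 - 1 = 21
Weekday index = (4 + 21) mod 7 = 4

Day of the week: Friday


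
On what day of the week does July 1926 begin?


Target: July 1, 1926
Anchor: Jan 1, 1926. With p = 1926 - 1 = 1925: (p + p//4 - p//100 + p//400) mod 7 = (1925 + 481 - 19 + 4) mod 7 = 2391 mod 7 = 4 -> Friday (Mon=0 ... Sun=6)
Days before July (Jan-Jun): 181 days
Weekday index = (4 + 181) mod 7 = 3

Thursday


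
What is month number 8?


Month 8 of 12

August


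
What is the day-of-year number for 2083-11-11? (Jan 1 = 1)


Date: November 11, 2083
Days in months 1 through 10: 304
Plus 11 days in November

Day of year: 315


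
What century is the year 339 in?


Century = (year - 1) // 100 + 1
= (339 - 1) // 100 + 1
= 338 // 100 + 1
= 3 + 1

4th century


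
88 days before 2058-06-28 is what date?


Start: 2058-06-28, subtract 88 days
Back 28 days from June 28 reaches May 31, 2058 -> 60 left
May 2058 has 31 days -> back to April 30, 2058 -> 29 left
April 2058: 30 - 29 = 1 -> lands on April 1

Result: 2058-04-01


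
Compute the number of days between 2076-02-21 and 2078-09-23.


From 2076-02-21 to 2078-09-23
2076-02-21: days before February = 31; day of year = 31 + 21 = 52
2078-09-23: days before September = 31 + 28 + 31 + 30 + 31 + 30 + 31 + 31 = 243 (2078 is not a leap year); day of year = 243 + 23 = 266
Rest of 2076: 366 - 52 = 314
Full years 2077 (365): 365
Total = 314 + 365 + 266 = 945

945 days


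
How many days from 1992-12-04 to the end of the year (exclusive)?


Day of year: 339 of 366
Remaining = 366 - 339

27 days


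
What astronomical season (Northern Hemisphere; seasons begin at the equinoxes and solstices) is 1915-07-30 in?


Date: July 30
Astronomical Summer (approx.; exact equinox/solstice day varies by year): June 21 to September 21
July 30 falls within the Summer window

Summer


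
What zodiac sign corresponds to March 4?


Date: March 4
Conventional tropical zodiac dates: Pisces from February 19 onward; Aries starts March 21
March 4 falls within the Pisces range

Pisces


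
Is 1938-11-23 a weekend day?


Anchor: Jan 1, 1938. With p = 1938 - 1 = 1937: (p + p//4 - p//100 + p//400) mod 7 = (1937 + 484 - 19 + 4) mod 7 = 2406 mod 7 = 5 -> Saturday (Mon=0 ... Sun=6)
Day of year: 327; offset = 326
Weekday index = (5 + 326) mod 7 = 2 -> Wednesday
Weekend days: Saturday, Sunday

No


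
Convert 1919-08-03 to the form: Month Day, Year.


ISO 1919-08-03 parses as year=1919, month=08, day=03
Month 8 -> August

August 3, 1919


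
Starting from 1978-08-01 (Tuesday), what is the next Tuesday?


Current: Tuesday
Target: Tuesday
Days ahead: 7

Next Tuesday: 1978-08-08


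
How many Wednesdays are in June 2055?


June 2055 has 30 days
Anchor: Jan 1, 2055. With p = 2055 - 1 = 2054: (p + p//4 - p//100 + p//400) mod 7 = (2054 + 513 - 20 + 5) mod 7 = 2552 mod 7 = 4 -> Friday (Mon=0 ... Sun=6)
Days before June (Jan-May): 151; June 1 index = (4 + 151) mod 7 = 1 -> Tuesday
First Wednesday is June 2
Wednesdays: 2, 9, 16, 23, 30

5 Wednesdays


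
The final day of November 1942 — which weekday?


November 1942 has 30 days
Anchor: Jan 1, 1942. With p = 1942 - 1 = 1941: (p + p//4 - p//100 + p//400) mod 7 = (1941 + 485 - 19 + 4) mod 7 = 2411 mod 7 = 3 -> Thursday (Mon=0 ... Sun=6)
Days before November (Jan-Oct): 304; November 1 index = (3 + 304) mod 7 = 6 -> Sunday
Last day offset: 30 - 1 = 29 days
Weekday index = (6 + 29) mod 7 = 0

Monday, November 30


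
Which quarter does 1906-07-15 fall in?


Month: July (month 7)
Q1: Jan-Mar, Q2: Apr-Jun, Q3: Jul-Sep, Q4: Oct-Dec

Q3


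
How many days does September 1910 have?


September 1910

30 days


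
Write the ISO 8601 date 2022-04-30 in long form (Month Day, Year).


ISO 2022-04-30 parses as year=2022, month=04, day=30
Month 4 -> April

April 30, 2022


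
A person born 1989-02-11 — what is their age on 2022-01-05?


Birth: 1989-02-11
Reference: 2022-01-05
Year difference: 2022 - 1989 = 33
Birthday not yet reached in 2022, subtract 1

32 years old


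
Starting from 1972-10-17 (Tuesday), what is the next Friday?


Current: Tuesday
Target: Friday
Days ahead: 3

Next Friday: 1972-10-20


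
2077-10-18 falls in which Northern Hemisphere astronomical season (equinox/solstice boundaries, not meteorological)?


Date: October 18
Astronomical Autumn (approx.; exact equinox/solstice day varies by year): September 22 to December 20
October 18 falls within the Autumn window

Autumn


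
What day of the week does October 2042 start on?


Target: October 1, 2042
Anchor: Jan 1, 2042. With p = 2042 - 1 = 2041: (p + p//4 - p//100 + p//400) mod 7 = (2041 + 510 - 20 + 5) mod 7 = 2536 mod 7 = 2 -> Wednesday (Mon=0 ... Sun=6)
Days before October (Jan-Sep): 273 days
Weekday index = (2 + 273) mod 7 = 2

Wednesday


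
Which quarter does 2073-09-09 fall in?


Month: September (month 9)
Q1: Jan-Mar, Q2: Apr-Jun, Q3: Jul-Sep, Q4: Oct-Dec

Q3


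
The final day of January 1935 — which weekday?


January 1935 has 31 days
Anchor: Jan 1, 1935. With p = 1935 - 1 = 1934: (p + p//4 - p//100 + p//400) mod 7 = (1934 + 483 - 19 + 4) mod 7 = 2402 mod 7 = 1 -> Tuesday (Mon=0 ... Sun=6)
January 1 is the anchor itself -> Tuesday
Last day offset: 31 - 1 = 30 days
Weekday index = (1 + 30) mod 7 = 3

Thursday, January 31


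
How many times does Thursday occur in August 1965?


August 1965 has 31 days
Anchor: Jan 1, 1965. With p = 1965 - 1 = 1964: (p + p//4 - p//100 + p//400) mod 7 = (1964 + 491 - 19 + 4) mod 7 = 2440 mod 7 = 4 -> Friday (Mon=0 ... Sun=6)
Days before August (Jan-Jul): 212; August 1 index = (4 + 212) mod 7 = 6 -> Sunday
First Thursday is August 5
Thursdays: 5, 12, 19, 26

4 Thursdays


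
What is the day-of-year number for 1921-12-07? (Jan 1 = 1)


Date: December 7, 1921
Days in months 1 through 11: 334
Plus 7 days in December

Day of year: 341


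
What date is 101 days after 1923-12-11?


Start: 1923-12-11, add 101 days
December 1923 has 31 days: 31 - 11 = 20 days to December 31 -> 81 left
January 1924 has 31 days -> 50 left
February 1924 has 29 days -> 21 left
March 1924: 21 <= 31 -> lands on March 21

Result: 1924-03-21


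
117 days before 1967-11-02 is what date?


Start: 1967-11-02, subtract 117 days
Back 2 days from November 2 reaches October 31, 1967 -> 115 left
October 1967 has 31 days -> back to September 30, 1967 -> 84 left
September 1967 has 30 days -> back to August 31, 1967 -> 54 left
August 1967 has 31 days -> back to July 31, 1967 -> 23 left
July 1967: 31 - 23 = 8 -> lands on July 8

Result: 1967-07-08


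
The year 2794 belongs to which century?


Century = (year - 1) // 100 + 1
= (2794 - 1) // 100 + 1
= 2793 // 100 + 1
= 27 + 1

28th century


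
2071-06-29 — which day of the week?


Date: June 29, 2071
Anchor: Jan 1, 2071. With p = 2071 - 1 = 2070: (p + p//4 - p//100 + p//400) mod 7 = (2070 + 517 - 20 + 5) mod 7 = 2572 mod 7 = 3 -> Thursday (Mon=0 ... Sun=6)
Days before June (Jan-May): 151; offset = 151 + 29 - 1 = 179
Weekday index = (3 + 179) mod 7 = 0

Day of the week: Monday


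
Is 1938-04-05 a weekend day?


Anchor: Jan 1, 1938. With p = 1938 - 1 = 1937: (p + p//4 - p//100 + p//400) mod 7 = (1937 + 484 - 19 + 4) mod 7 = 2406 mod 7 = 5 -> Saturday (Mon=0 ... Sun=6)
Day of year: 95; offset = 94
Weekday index = (5 + 94) mod 7 = 1 -> Tuesday
Weekend days: Saturday, Sunday

No


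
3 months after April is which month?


April is month 4
4 + 3 = 7

July


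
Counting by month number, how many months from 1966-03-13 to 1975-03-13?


From March 1966 to March 1975
9 years * 12 = 108 months = 108

108 months


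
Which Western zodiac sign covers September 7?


Date: September 7
Conventional tropical zodiac dates: Virgo from August 23 onward; Libra starts September 23
September 7 falls within the Virgo range

Virgo


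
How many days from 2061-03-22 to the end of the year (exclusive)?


Day of year: 81 of 365
Remaining = 365 - 81

284 days


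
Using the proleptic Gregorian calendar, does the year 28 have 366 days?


Gregorian leap year rule: divisible by 4, but not by 100, unless also by 400.
28 is divisible by 4 but not 100 -> leap year

Yes


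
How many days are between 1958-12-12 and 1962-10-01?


From 1958-12-12 to 1962-10-01
1958-12-12: days before December = 31 + 28 + 31 + 30 + 31 + 30 + 31 + 31 + 30 + 31 + 30 = 334 (1958 is not a leap year); day of year = 334 + 12 = 346
1962-10-01: days before October = 31 + 28 + 31 + 30 + 31 + 30 + 31 + 31 + 30 = 273 (1962 is not a leap year); day of year = 273 + 1 = 274
Rest of 1958: 365 - 346 = 19
Full years 1959 (365), 1960 (366), 1961 (365): 1096
Total = 19 + 1096 + 274 = 1389

1389 days


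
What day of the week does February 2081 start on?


Target: February 1, 2081
Anchor: Jan 1, 2081. With p = 2081 - 1 = 2080: (p + p//4 - p//100 + p//400) mod 7 = (2080 + 520 - 20 + 5) mod 7 = 2585 mod 7 = 2 -> Wednesday (Mon=0 ... Sun=6)
Days before February (Jan): 31 days
Weekday index = (2 + 31) mod 7 = 5

Saturday


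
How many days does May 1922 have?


May 1922

31 days


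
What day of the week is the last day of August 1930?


August 1930 has 31 days
Anchor: Jan 1, 1930. With p = 1930 - 1 = 1929: (p + p//4 - p//100 + p//400) mod 7 = (1929 + 482 - 19 + 4) mod 7 = 2396 mod 7 = 2 -> Wednesday (Mon=0 ... Sun=6)
Days before August (Jan-Jul): 212; August 1 index = (2 + 212) mod 7 = 4 -> Friday
Last day offset: 31 - 1 = 30 days
Weekday index = (4 + 30) mod 7 = 6

Sunday, August 31


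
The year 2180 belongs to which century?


Century = (year - 1) // 100 + 1
= (2180 - 1) // 100 + 1
= 2179 // 100 + 1
= 21 + 1

22nd century


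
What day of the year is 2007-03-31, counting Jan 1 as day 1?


Date: March 31, 2007
Days in months 1 through 2: 59
Plus 31 days in March

Day of year: 90


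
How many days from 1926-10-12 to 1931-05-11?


From 1926-10-12 to 1931-05-11
1926-10-12: days before October = 31 + 28 + 31 + 30 + 31 + 30 + 31 + 31 + 30 = 273 (1926 is not a leap year); day of year = 273 + 12 = 285
1931-05-11: days before May = 31 + 28 + 31 + 30 = 120 (1931 is not a leap year); day of year = 120 + 11 = 131
Rest of 1926: 365 - 285 = 80
Full years 1927 (365), 1928 (366), 1929 (365), 1930 (365): 1461
Total = 80 + 1461 + 131 = 1672

1672 days


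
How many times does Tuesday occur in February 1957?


February 1957 has 28 days
Anchor: Jan 1, 1957. With p = 1957 - 1 = 1956: (p + p//4 - p//100 + p//400) mod 7 = (1956 + 489 - 19 + 4) mod 7 = 2430 mod 7 = 1 -> Tuesday (Mon=0 ... Sun=6)
Days before February (Jan): 31; February 1 index = (1 + 31) mod 7 = 4 -> Friday
First Tuesday is February 5
Tuesdays: 5, 12, 19, 26

4 Tuesdays


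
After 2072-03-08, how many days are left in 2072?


Day of year: 68 of 366
Remaining = 366 - 68

298 days


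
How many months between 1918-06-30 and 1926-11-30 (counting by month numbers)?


From June 1918 to November 1926
8 years * 12 = 96 months, plus 5 months = 101

101 months


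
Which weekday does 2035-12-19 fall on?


Date: December 19, 2035
Anchor: Jan 1, 2035. With p = 2035 - 1 = 2034: (p + p//4 - p//100 + p//400) mod 7 = (2034 + 508 - 20 + 5) mod 7 = 2527 mod 7 = 0 -> Monday (Mon=0 ... Sun=6)
Days before December (Jan-Nov): 334; offset = 334 + 19 - 1 = 352
Weekday index = (0 + 352) mod 7 = 2

Day of the week: Wednesday


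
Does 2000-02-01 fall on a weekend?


Anchor: Jan 1, 2000. With p = 2000 - 1 = 1999: (p + p//4 - p//100 + p//400) mod 7 = (1999 + 499 - 19 + 4) mod 7 = 2483 mod 7 = 5 -> Saturday (Mon=0 ... Sun=6)
Day of year: 32; offset = 31
Weekday index = (5 + 31) mod 7 = 1 -> Tuesday
Weekend days: Saturday, Sunday

No


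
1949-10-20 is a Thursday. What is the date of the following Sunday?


Current: Thursday
Target: Sunday
Days ahead: 3

Next Sunday: 1949-10-23


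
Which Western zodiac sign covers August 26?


Date: August 26
Conventional tropical zodiac dates: Virgo from August 23 onward; Libra starts September 23
August 26 falls within the Virgo range

Virgo


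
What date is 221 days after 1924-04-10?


Start: 1924-04-10, add 221 days
April 1924 has 30 days: 30 - 10 = 20 days to April 30 -> 201 left
May 1924 has 31 days -> 170 left
June 1924 has 30 days -> 140 left
July 1924 has 31 days -> 109 left
August 1924 has 31 days -> 78 left
September 1924 has 30 days -> 48 left
October 1924 has 31 days -> 17 left
November 1924: 17 <= 30 -> lands on November 17

Result: 1924-11-17


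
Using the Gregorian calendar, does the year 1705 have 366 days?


Gregorian leap year rule: divisible by 4, but not by 100, unless also by 400.
1705 is not divisible by 4 -> not a leap year

No


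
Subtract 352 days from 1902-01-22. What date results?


Start: 1902-01-22, subtract 352 days
Back 22 days from January 22 reaches December 31, 1901 -> 330 left
December 1901 has 31 days -> back to November 30, 1901 -> 299 left
November 1901 has 30 days -> back to October 31, 1901 -> 269 left
October 1901 has 31 days -> back to September 30, 1901 -> 238 left
September 1901 has 30 days -> back to August 31, 1901 -> 208 left
August 1901 has 31 days -> back to July 31, 1901 -> 177 left
July 1901 has 31 days -> back to June 30, 1901 -> 146 left
June 1901 has 30 days -> back to May 31, 1901 -> 116 left
May 1901 has 31 days -> back to April 30, 1901 -> 85 left
April 1901 has 30 days -> back to March 31, 1901 -> 55 left
March 1901 has 31 days -> back to February 28, 1901 -> 24 left
February 1901: 28 - 24 = 4 -> lands on February 4

Result: 1901-02-04


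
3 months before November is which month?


November is month 11
11 - 3 = 8

August


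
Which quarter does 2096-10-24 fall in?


Month: October (month 10)
Q1: Jan-Mar, Q2: Apr-Jun, Q3: Jul-Sep, Q4: Oct-Dec

Q4


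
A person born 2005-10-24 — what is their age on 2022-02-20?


Birth: 2005-10-24
Reference: 2022-02-20
Year difference: 2022 - 2005 = 17
Birthday not yet reached in 2022, subtract 1

16 years old


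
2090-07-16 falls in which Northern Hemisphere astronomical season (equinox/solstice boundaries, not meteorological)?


Date: July 16
Astronomical Summer (approx.; exact equinox/solstice day varies by year): June 21 to September 21
July 16 falls within the Summer window

Summer


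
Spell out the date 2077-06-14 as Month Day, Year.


ISO 2077-06-14 parses as year=2077, month=06, day=14
Month 6 -> June

June 14, 2077


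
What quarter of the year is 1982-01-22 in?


Month: January (month 1)
Q1: Jan-Mar, Q2: Apr-Jun, Q3: Jul-Sep, Q4: Oct-Dec

Q1


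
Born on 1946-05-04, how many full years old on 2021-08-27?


Birth: 1946-05-04
Reference: 2021-08-27
Year difference: 2021 - 1946 = 75

75 years old


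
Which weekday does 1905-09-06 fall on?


Date: September 6, 1905
Anchor: Jan 1, 1905. With p = 1905 - 1 = 1904: (p + p//4 - p//100 + p//400) mod 7 = (1904 + 476 - 19 + 4) mod 7 = 2365 mod 7 = 6 -> Sunday (Mon=0 ... Sun=6)
Days before September (Jan-Aug): 243; offset = 243 + 6 - 1 = 248
Weekday index = (6 + 248) mod 7 = 2

Day of the week: Wednesday


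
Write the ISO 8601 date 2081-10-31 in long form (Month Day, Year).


ISO 2081-10-31 parses as year=2081, month=10, day=31
Month 10 -> October

October 31, 2081


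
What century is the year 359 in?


Century = (year - 1) // 100 + 1
= (359 - 1) // 100 + 1
= 358 // 100 + 1
= 3 + 1

4th century


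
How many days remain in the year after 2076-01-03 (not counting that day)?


Day of year: 3 of 366
Remaining = 366 - 3

363 days


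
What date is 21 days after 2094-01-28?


Start: 2094-01-28, add 21 days
January 2094 has 31 days: 31 - 28 = 3 days to January 31 -> 18 left
February 2094: 18 <= 28 -> lands on February 18

Result: 2094-02-18


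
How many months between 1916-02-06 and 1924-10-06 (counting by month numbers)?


From February 1916 to October 1924
8 years * 12 = 96 months, plus 8 months = 104

104 months


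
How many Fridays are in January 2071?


January 2071 has 31 days
Anchor: Jan 1, 2071. With p = 2071 - 1 = 2070: (p + p//4 - p//100 + p//400) mod 7 = (2070 + 517 - 20 + 5) mod 7 = 2572 mod 7 = 3 -> Thursday (Mon=0 ... Sun=6)
January 1 is the anchor itself -> Thursday
First Friday is January 2
Fridays: 2, 9, 16, 23, 30

5 Fridays


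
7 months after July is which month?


July is month 7
7 + 7 = 14; wrap: 14 - 12 = 2

February


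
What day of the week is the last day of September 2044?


September 2044 has 30 days
Anchor: Jan 1, 2044. With p = 2044 - 1 = 2043: (p + p//4 - p//100 + p//400) mod 7 = (2043 + 510 - 20 + 5) mod 7 = 2538 mod 7 = 4 -> Friday (Mon=0 ... Sun=6)
Days before September (Jan-Aug): 244; September 1 index = (4 + 244) mod 7 = 3 -> Thursday
Last day offset: 30 - 1 = 29 days
Weekday index = (3 + 29) mod 7 = 4

Friday, September 30


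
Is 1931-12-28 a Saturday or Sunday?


Anchor: Jan 1, 1931. With p = 1931 - 1 = 1930: (p + p//4 - p//100 + p//400) mod 7 = (1930 + 482 - 19 + 4) mod 7 = 2397 mod 7 = 3 -> Thursday (Mon=0 ... Sun=6)
Day of year: 362; offset = 361
Weekday index = (3 + 361) mod 7 = 0 -> Monday
Weekend days: Saturday, Sunday

No


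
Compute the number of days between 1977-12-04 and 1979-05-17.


From 1977-12-04 to 1979-05-17
1977-12-04: days before December = 31 + 28 + 31 + 30 + 31 + 30 + 31 + 31 + 30 + 31 + 30 = 334 (1977 is not a leap year); day of year = 334 + 4 = 338
1979-05-17: days before May = 31 + 28 + 31 + 30 = 120 (1979 is not a leap year); day of year = 120 + 17 = 137
Rest of 1977: 365 - 338 = 27
Full years 1978 (365): 365
Total = 27 + 365 + 137 = 529

529 days


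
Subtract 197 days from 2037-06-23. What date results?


Start: 2037-06-23, subtract 197 days
Back 23 days from June 23 reaches May 31, 2037 -> 174 left
May 2037 has 31 days -> back to April 30, 2037 -> 143 left
April 2037 has 30 days -> back to March 31, 2037 -> 113 left
March 2037 has 31 days -> back to February 28, 2037 -> 82 left
February 2037 has 28 days -> back to January 31, 2037 -> 54 left
January 2037 has 31 days -> back to December 31, 2036 -> 23 left
December 2036: 31 - 23 = 8 -> lands on December 8

Result: 2036-12-08


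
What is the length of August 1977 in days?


August 1977

31 days


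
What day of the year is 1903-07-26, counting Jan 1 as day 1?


Date: July 26, 1903
Days in months 1 through 6: 181
Plus 26 days in July

Day of year: 207


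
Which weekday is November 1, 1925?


Target: November 1, 1925
Anchor: Jan 1, 1925. With p = 1925 - 1 = 1924: (p + p//4 - p//100 + p//400) mod 7 = (1924 + 481 - 19 + 4) mod 7 = 2390 mod 7 = 3 -> Thursday (Mon=0 ... Sun=6)
Days before November (Jan-Oct): 304 days
Weekday index = (3 + 304) mod 7 = 6

Sunday


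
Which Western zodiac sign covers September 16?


Date: September 16
Conventional tropical zodiac dates: Virgo from August 23 onward; Libra starts September 23
September 16 falls within the Virgo range

Virgo


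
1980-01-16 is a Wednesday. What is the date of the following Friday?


Current: Wednesday
Target: Friday
Days ahead: 2

Next Friday: 1980-01-18


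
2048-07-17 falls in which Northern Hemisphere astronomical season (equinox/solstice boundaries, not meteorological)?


Date: July 17
Astronomical Summer (approx.; exact equinox/solstice day varies by year): June 21 to September 21
July 17 falls within the Summer window

Summer


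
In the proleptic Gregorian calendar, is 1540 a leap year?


Gregorian leap year rule: divisible by 4, but not by 100, unless also by 400.
1540 is divisible by 4 but not 100 -> leap year

Yes


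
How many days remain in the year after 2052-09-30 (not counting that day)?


Day of year: 274 of 366
Remaining = 366 - 274

92 days


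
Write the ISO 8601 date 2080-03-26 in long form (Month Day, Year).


ISO 2080-03-26 parses as year=2080, month=03, day=26
Month 3 -> March

March 26, 2080
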